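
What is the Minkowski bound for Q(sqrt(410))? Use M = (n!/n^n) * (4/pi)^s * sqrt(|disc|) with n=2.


d = 410, d mod 4 = 2, so disc(K) = 4d = 1640; |disc(K)| = 1640
Real quadratic field, so n = 2, s = r2 = 0, r1 = 2
M = (n!/n^n) * (4/pi)^s * sqrt(|disc(K)|) = (2!/2^2) * (4/pi)^0 * sqrt(1640)
= 0.5 * 1.000000 * 40.496913
= 20.2485

20.2485


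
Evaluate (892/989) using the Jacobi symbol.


Compute (892/989) via quadratic reciprocity:
  pull out 2: (2/989) = -1  (since 989 mod 8 = 5)
  pull out 2: (2/989) = -1  (since 989 mod 8 = 5)
  reciprocity: (223/989) -> +(989/223)
  reduce: (97/223)
  reciprocity: (97/223) -> +(223/97)
  reduce: (29/97)
  reciprocity: (29/97) -> +(97/29)
  reduce: (10/29)
  pull out 2: (2/29) = -1  (since 29 mod 8 = 5)
  reciprocity: (5/29) -> +(29/5)
  reduce: (4/5)
  pull out 2: (2/5) = -1  (since 5 mod 8 = 5)
  pull out 2: (2/5) = -1  (since 5 mod 8 = 5)
  (1/5) = 1
Product of signs = -1

-1


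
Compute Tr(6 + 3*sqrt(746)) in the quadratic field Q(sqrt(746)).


Tr(a + b*sqrt(d)) = (a + b*sqrt(d)) + (a - b*sqrt(d)) = 2a
= 2 * (6)
= 12

12


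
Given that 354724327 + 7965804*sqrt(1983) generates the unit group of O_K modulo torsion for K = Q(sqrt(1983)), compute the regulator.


epsilon = 354724327 + 7965804*sqrt(1983)
= 7.0945e+08
R = ln(7.0945e+08)
= 20.3800

20.3800


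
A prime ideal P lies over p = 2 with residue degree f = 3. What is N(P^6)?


N(P^a) = p^(a*f)
= 2^(6*3)
= 2^18
= 262144

262144


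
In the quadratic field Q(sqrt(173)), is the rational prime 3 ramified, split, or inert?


K = Q(sqrt(173)). Since d mod 4 = 1, disc(K) = 173.
Check p | disc: 173 mod 3 = 2.
p does not divide disc. Compute Legendre symbol (d/p):
2^((3-1)/2) mod 3 = -1
(d/p) = -1, so p is inert: (p) stays prime with e=1, f=2, g=1.
Therefore p is inert.

inert


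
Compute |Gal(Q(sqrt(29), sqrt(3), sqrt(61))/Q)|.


The 3 square roots of distinct primes are multiplicatively independent over Q,
so [K:Q] = 2^3 and Gal(K/Q) is isomorphic to (Z/2Z)^3.
|Gal| = 2^3 = 8

8


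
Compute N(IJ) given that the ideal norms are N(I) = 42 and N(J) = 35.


N(IJ) = N(I) * N(J)
= 42 * 35
= 1470

1470


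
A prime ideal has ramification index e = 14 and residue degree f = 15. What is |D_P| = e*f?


|D_P| = e * f
= 14 * 15
= 210

210


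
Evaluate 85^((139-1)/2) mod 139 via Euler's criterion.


p = 139 is prime and the exponent is (p-1)/2 = 69, so by Euler's criterion 85^69 = (85/139) = +1 or -1 mod 139.
Compute by square-and-multiply:
  69 = 64 + 4 + 1 (binary 1000101)
  Repeated squaring mod 139: 85^1 = 85, 85^2 = 136, 85^4 = 9, 85^8 = 81, 85^16 = 28, 85^32 = 89, 85^64 = 137
  85^69 = 85^64 * 85^4 * 85^1 = 137 * 9 * 85 mod 139
    137 * 9 = 1233 = 121 mod 139
    121 * 85 = 10285 = 138 mod 139
  85^69 = 138 mod 139
Result 138 = p - 1 = -1 mod 139: 85 is a quadratic non-residue mod 139. As a residue in [0, p-1] the value is 138.
85^69 mod 139 = 138

138


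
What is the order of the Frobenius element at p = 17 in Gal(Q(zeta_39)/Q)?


The Frobenius at p in Gal(Q(zeta_n)/Q) = (Z/nZ)* is the class of p, so its order is ord_39(17), the smallest k >= 1 with 17^k = 1 mod 39.
n = 39 = 3 * 13, phi(39) = 24; the order divides phi(n).
Divisors of 24: 1, 2, 3, 4, 6, 8, 12, 24
Repeated squaring mod 39: 17^1 = 17, 17^2 = 16, 17^4 = 22, 17^8 = 16, 17^16 = 22
Test divisors in increasing order:
  k=1: 17^1 = 17 mod 39
  k=2: 17^2 = 16 mod 39
  k=3: 17^3 = 16 * 17 = 38 mod 39
  k=4: 17^4 = 22 mod 39
  k=6: 17^6 = 22 * 16 = 1 mod 39  <- first divisor giving 1
Order = 6

6


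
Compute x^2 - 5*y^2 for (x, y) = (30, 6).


x^2 - d*y^2
= 30^2 - 5*6^2
= 900 - 180
= 720

720


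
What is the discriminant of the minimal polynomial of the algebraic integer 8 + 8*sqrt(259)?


The element 8 + 8*sqrt(259) has minimal polynomial:
x^2 - 16*x - 16512
Discriminant = (-16)^2 - 4*(-16512)
= 256 + 66048
= 66304

66304


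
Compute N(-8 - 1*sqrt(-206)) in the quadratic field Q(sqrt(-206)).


N(a + b*sqrt(d)) = a^2 - d*b^2
= (-8)^2 - (-206)*(-1)^2
= 64 + 206
= 270

270


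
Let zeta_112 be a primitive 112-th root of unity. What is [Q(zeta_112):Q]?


The degree equals Euler's totient phi(112).
112 = 2^4 * 7
phi(112) = 48

48


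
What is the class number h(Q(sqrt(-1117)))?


K = Q(sqrt(-1117)). d mod 4 = 3, so D = disc(K) = 4d = -4468
h(K) equals the number of primitive reduced positive-definite forms (a, b, c) = a*x^2 + b*x*y + c*y^2 with b^2 - 4ac = D,
where reduced means |b| <= a <= c, with b >= 0 whenever |b| = a or a = c, and primitive means gcd(a, b, c) = 1.
Reduced forces 3a^2 <= |D| = 4468, so 1 <= a <= 38; b must have the parity of D, and c = (b^2 - D)/(4a) must be an integer >= a.
Enumerate a = 1..38, b in [-a, a]:
  a=1: (1, 0, 1117)  [1]
  a=2: (2, 2, 559)  [1]
  a=3..10: none
  a=11: (11, -8, 103), (11, 8, 103)  [2]
  a=12: none
  a=13: (13, -2, 86), (13, 2, 86)  [2]
  a=14..18: none
  a=19: (19, -4, 59), (19, 4, 59)  [2]
  a=20..21: none
  a=22: (22, -14, 53), (22, 14, 53)  [2]
  a=23..25: none
  a=26: (26, -2, 43), (26, 2, 43)  [2]
  a=27..36: none
  a=37: (37, -34, 38), (37, 34, 38)  [2]
  a=38: none
Total reduced forms: 1 + 1 + 2 + 2 + 2 + 2 + 2 + 2 = 14
h = 14

14


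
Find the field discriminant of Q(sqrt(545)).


For K = Q(sqrt(d)) with d squarefree: disc(K) = d if d = 1 mod 4, and disc(K) = 4d if d = 2 or 3 mod 4.
Here d = 545, and d mod 4 = 1.
d = 1 mod 4 (O_K = Z[(1+sqrt(d))/2]), so disc(K) = d = 545

545


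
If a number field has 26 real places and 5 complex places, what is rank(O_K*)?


By Dirichlet's unit theorem:
rank = r1 + r2 - 1
= 26 + 5 - 1
= 30

30


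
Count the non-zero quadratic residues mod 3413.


For prime p, the number of non-zero quadratic residues is (p-1)/2.
= (3413-1)/2
= 1706

1706


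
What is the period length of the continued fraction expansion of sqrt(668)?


Run the CF algorithm for sqrt(668).
a_0 = floor(sqrt(668)) = 25; set m_0=0, q_0=1.
Recurrence: m' = q*a - m,  q' = (d - m'^2)/q,  a' = floor((a_0 + m')/q').
  step 1: m=25, q=43, a=1
  step 2: m=18, q=8, a=5
  step 3: m=22, q=23, a=2
  step 4: m=24, q=4, a=12
  step 5: m=24, q=23, a=2
  step 6: m=22, q=8, a=5
  step 7: m=18, q=43, a=1
  step 8: m=25, q=1, a=50
a_8 = 2*a_0 = 50, so the period closes here.
sqrt(668) = [25; 1, 5, 2, 12, 2, 5, 1, 50]
Period length = 8

8


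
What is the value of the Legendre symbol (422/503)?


p = 503 is prime, so compute (422/503) with the reciprocity algorithm (Jacobi-symbol steps: pull out 2s via (2/n), flip via reciprocity, reduce):
  pull out 2: (2/503) = +1  (since 503 mod 8 = 7)
  reciprocity: (211/503) -> -(503/211)
  reduce: (81/211)
  reciprocity: (81/211) -> +(211/81)
  reduce: (49/81)
  reciprocity: (49/81) -> +(81/49)
  reduce: (32/49)
  pull out 2: (2/49) = +1  (since 49 mod 8 = 1)
  pull out 2: (2/49) = +1  (since 49 mod 8 = 1)
  pull out 2: (2/49) = +1  (since 49 mod 8 = 1)
  pull out 2: (2/49) = +1  (since 49 mod 8 = 1)
  pull out 2: (2/49) = +1  (since 49 mod 8 = 1)
  (1/49) = 1
Product of signs = -1
(422/503) = -1

-1


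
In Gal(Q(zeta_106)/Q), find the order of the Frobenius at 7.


The Frobenius at p in Gal(Q(zeta_n)/Q) = (Z/nZ)* is the class of p, so its order is ord_106(7), the smallest k >= 1 with 7^k = 1 mod 106.
n = 106 = 2 * 53, phi(106) = 52; the order divides phi(n).
Divisors of 52: 1, 2, 4, 13, 26, 52
Repeated squaring mod 106: 7^1 = 7, 7^2 = 49, 7^4 = 69, 7^8 = 97, 7^16 = 81, 7^32 = 95
Test divisors in increasing order:
  k=1: 7^1 = 7 mod 106
  k=2: 7^2 = 49 mod 106
  k=4: 7^4 = 69 mod 106
  k=13: 7^13 = 97 * 69 * 7 = 105 mod 106
  k=26: 7^26 = 81 * 97 * 49 = 1 mod 106  <- first divisor giving 1
Order = 26

26


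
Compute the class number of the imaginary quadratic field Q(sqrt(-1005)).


K = Q(sqrt(-1005)). d mod 4 = 3, so D = disc(K) = 4d = -4020
h(K) equals the number of primitive reduced positive-definite forms (a, b, c) = a*x^2 + b*x*y + c*y^2 with b^2 - 4ac = D,
where reduced means |b| <= a <= c, with b >= 0 whenever |b| = a or a = c, and primitive means gcd(a, b, c) = 1.
Reduced forces 3a^2 <= |D| = 4020, so 1 <= a <= 36; b must have the parity of D, and c = (b^2 - D)/(4a) must be an integer >= a.
Enumerate a = 1..36, b in [-a, a]:
  a=1: (1, 0, 1005)  [1]
  a=2: (2, 2, 503)  [1]
  a=3: (3, 0, 335)  [1]
  a=4: none
  a=5: (5, 0, 201)  [1]
  a=6: (6, 6, 169)  [1]
  a=7..9: none
  a=10: (10, 10, 103)  [1]
  a=11..12: none
  a=13: (13, -6, 78), (13, 6, 78)  [2]
  a=14: none
  a=15: (15, 0, 67)  [1]
  a=16: none
  a=17: (17, -14, 62), (17, 14, 62)  [2]
  a=18..25: none
  a=26: (26, -6, 39), (26, 6, 39)  [2]
  a=27..29: none
  a=30: (30, 30, 41)  [1]
  a=31: (31, -14, 34), (31, 14, 34)  [2]
  a=32..36: none
Total reduced forms: 1 + 1 + 1 + 1 + 1 + 1 + 2 + 1 + 2 + 2 + 1 + 2 = 16
h = 16

16


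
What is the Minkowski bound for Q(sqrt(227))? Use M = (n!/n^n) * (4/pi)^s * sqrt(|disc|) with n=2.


d = 227, d mod 4 = 3, so disc(K) = 4d = 908; |disc(K)| = 908
Real quadratic field, so n = 2, s = r2 = 0, r1 = 2
M = (n!/n^n) * (4/pi)^s * sqrt(|disc(K)|) = (2!/2^2) * (4/pi)^0 * sqrt(908)
= 0.5 * 1.000000 * 30.133038
= 15.0665

15.0665


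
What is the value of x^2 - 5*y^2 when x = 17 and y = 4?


x^2 - d*y^2
= 17^2 - 5*4^2
= 289 - 80
= 209

209


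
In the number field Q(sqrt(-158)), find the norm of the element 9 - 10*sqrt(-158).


N(a + b*sqrt(d)) = a^2 - d*b^2
= (9)^2 - (-158)*(-10)^2
= 81 + 15800
= 15881

15881


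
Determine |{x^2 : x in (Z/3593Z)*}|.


For prime p, the number of non-zero quadratic residues is (p-1)/2.
= (3593-1)/2
= 1796

1796


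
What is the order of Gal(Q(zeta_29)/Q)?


|Gal(Q(zeta_29)/Q)| = phi(29)
= 28

28


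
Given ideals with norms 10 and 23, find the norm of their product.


N(IJ) = N(I) * N(J)
= 10 * 23
= 230

230


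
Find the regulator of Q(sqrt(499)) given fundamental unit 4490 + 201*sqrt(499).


epsilon = 4490 + 201*sqrt(499)
= 8979.9999
R = ln(8979.9999)
= 9.1028

9.1028


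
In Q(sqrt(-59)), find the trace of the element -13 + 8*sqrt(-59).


Tr(a + b*sqrt(d)) = (a + b*sqrt(d)) + (a - b*sqrt(d)) = 2a
= 2 * (-13)
= -26

-26


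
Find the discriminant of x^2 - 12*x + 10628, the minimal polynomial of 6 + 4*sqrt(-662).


The element 6 + 4*sqrt(-662) has minimal polynomial:
x^2 - 12*x + 10628
Discriminant = (-12)^2 - 4*(10628)
= 144 - 42512
= -42368

-42368


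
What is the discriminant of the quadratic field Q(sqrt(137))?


For K = Q(sqrt(d)) with d squarefree: disc(K) = d if d = 1 mod 4, and disc(K) = 4d if d = 2 or 3 mod 4.
Here d = 137, and d mod 4 = 1.
d = 1 mod 4 (O_K = Z[(1+sqrt(d))/2]), so disc(K) = d = 137

137


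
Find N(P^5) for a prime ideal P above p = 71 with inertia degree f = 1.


N(P^a) = p^(a*f)
= 71^(5*1)
= 71^5
= 1804229351

1804229351


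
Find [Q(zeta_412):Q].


The degree equals Euler's totient phi(412).
412 = 2^2 * 103
phi(412) = 204

204


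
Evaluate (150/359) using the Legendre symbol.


p = 359 is prime, so compute (150/359) with the reciprocity algorithm (Jacobi-symbol steps: pull out 2s via (2/n), flip via reciprocity, reduce):
  pull out 2: (2/359) = +1  (since 359 mod 8 = 7)
  reciprocity: (75/359) -> -(359/75)
  reduce: (59/75)
  reciprocity: (59/75) -> -(75/59)
  reduce: (16/59)
  pull out 2: (2/59) = -1  (since 59 mod 8 = 3)
  pull out 2: (2/59) = -1  (since 59 mod 8 = 3)
  pull out 2: (2/59) = -1  (since 59 mod 8 = 3)
  pull out 2: (2/59) = -1  (since 59 mod 8 = 3)
  (1/59) = 1
Product of signs = 1
(150/359) = 1

1


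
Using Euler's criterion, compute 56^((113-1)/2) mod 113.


p = 113 is prime and the exponent is (p-1)/2 = 56, so by Euler's criterion 56^56 = (56/113) = +1 or -1 mod 113.
Compute by square-and-multiply:
  56 = 32 + 16 + 8 (binary 111000)
  Repeated squaring mod 113: 56^1 = 56, 56^2 = 85, 56^4 = 106, 56^8 = 49, 56^16 = 28, 56^32 = 106
  56^56 = 56^32 * 56^16 * 56^8 = 106 * 28 * 49 mod 113
    106 * 28 = 2968 = 30 mod 113
    30 * 49 = 1470 = 1 mod 113
  56^56 = 1 mod 113
Result 1: 56 is a quadratic residue mod 113.
56^56 mod 113 = 1

1


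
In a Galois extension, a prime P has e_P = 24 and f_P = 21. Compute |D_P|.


|D_P| = e * f
= 24 * 21
= 504

504


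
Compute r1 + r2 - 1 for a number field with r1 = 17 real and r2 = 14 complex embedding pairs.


By Dirichlet's unit theorem:
rank = r1 + r2 - 1
= 17 + 14 - 1
= 30

30


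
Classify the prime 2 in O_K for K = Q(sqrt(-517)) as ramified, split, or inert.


K = Q(sqrt(-517)). Since d mod 4 = 3, disc(K) = -2068.
Check p | disc: -2068 mod 2 = 0.
p divides disc, so p ramifies: (p) = P^2 with e=2, f=1, g=1.
Therefore p is ramified.

ramified


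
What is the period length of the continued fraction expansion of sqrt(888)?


Run the CF algorithm for sqrt(888).
a_0 = floor(sqrt(888)) = 29; set m_0=0, q_0=1.
Recurrence: m' = q*a - m,  q' = (d - m'^2)/q,  a' = floor((a_0 + m')/q').
  step 1: m=29, q=47, a=1
  step 2: m=18, q=12, a=3
  step 3: m=18, q=47, a=1
  step 4: m=29, q=1, a=58
a_4 = 2*a_0 = 58, so the period closes here.
sqrt(888) = [29; 1, 3, 1, 58]
Period length = 4

4


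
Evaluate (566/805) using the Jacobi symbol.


Compute (566/805) via quadratic reciprocity:
  pull out 2: (2/805) = -1  (since 805 mod 8 = 5)
  reciprocity: (283/805) -> +(805/283)
  reduce: (239/283)
  reciprocity: (239/283) -> -(283/239)
  reduce: (44/239)
  pull out 2: (2/239) = +1  (since 239 mod 8 = 7)
  pull out 2: (2/239) = +1  (since 239 mod 8 = 7)
  reciprocity: (11/239) -> -(239/11)
  reduce: (8/11)
  pull out 2: (2/11) = -1  (since 11 mod 8 = 3)
  pull out 2: (2/11) = -1  (since 11 mod 8 = 3)
  pull out 2: (2/11) = -1  (since 11 mod 8 = 3)
  (1/11) = 1
Product of signs = 1

1


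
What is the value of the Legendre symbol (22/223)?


p = 223 is prime, so compute (22/223) with the reciprocity algorithm (Jacobi-symbol steps: pull out 2s via (2/n), flip via reciprocity, reduce):
  pull out 2: (2/223) = +1  (since 223 mod 8 = 7)
  reciprocity: (11/223) -> -(223/11)
  reduce: (3/11)
  reciprocity: (3/11) -> -(11/3)
  reduce: (2/3)
  pull out 2: (2/3) = -1  (since 3 mod 8 = 3)
  (1/3) = 1
Product of signs = -1
(22/223) = -1

-1


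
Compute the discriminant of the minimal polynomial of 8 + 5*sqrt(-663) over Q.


The element 8 + 5*sqrt(-663) has minimal polynomial:
x^2 - 16*x + 16639
Discriminant = (-16)^2 - 4*(16639)
= 256 - 66556
= -66300

-66300


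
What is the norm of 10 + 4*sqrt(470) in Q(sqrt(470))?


N(a + b*sqrt(d)) = a^2 - d*b^2
= (10)^2 - (470)*(4)^2
= 100 - 7520
= -7420

-7420


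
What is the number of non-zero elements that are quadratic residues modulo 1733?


For prime p, the number of non-zero quadratic residues is (p-1)/2.
= (1733-1)/2
= 866

866


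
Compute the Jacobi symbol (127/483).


Compute (127/483) via quadratic reciprocity:
  reciprocity: (127/483) -> -(483/127)
  reduce: (102/127)
  pull out 2: (2/127) = +1  (since 127 mod 8 = 7)
  reciprocity: (51/127) -> -(127/51)
  reduce: (25/51)
  reciprocity: (25/51) -> +(51/25)
  reduce: (1/25)
  (1/25) = 1
Product of signs = 1

1


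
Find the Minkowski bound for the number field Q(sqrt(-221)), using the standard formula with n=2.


d = -221, d mod 4 = 3, so disc(K) = 4d = -884; |disc(K)| = 884
Imaginary quadratic field, so n = 2, s = r2 = 1, r1 = 0
M = (n!/n^n) * (4/pi)^s * sqrt(|disc(K)|) = (2!/2^2) * (4/pi)^1 * sqrt(884)
= 0.5 * 1.273240 * 29.732137
= 18.9281

18.9281


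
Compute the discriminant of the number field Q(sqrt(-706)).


For K = Q(sqrt(d)) with d squarefree: disc(K) = d if d = 1 mod 4, and disc(K) = 4d if d = 2 or 3 mod 4.
Here d = -706, and d mod 4 = 2.
d = 2 mod 4, not 1 (O_K = Z[sqrt(d)]), so disc(K) = 4d = 4 * (-706) = -2824

-2824


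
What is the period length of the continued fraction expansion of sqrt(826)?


Run the CF algorithm for sqrt(826).
a_0 = floor(sqrt(826)) = 28; set m_0=0, q_0=1.
Recurrence: m' = q*a - m,  q' = (d - m'^2)/q,  a' = floor((a_0 + m')/q').
  step 1: m=28, q=42, a=1
  step 2: m=14, q=15, a=2
  step 3: m=16, q=38, a=1
  step 4: m=22, q=9, a=5
  step 5: m=23, q=33, a=1
  step 6: m=10, q=22, a=1
  step 7: m=12, q=31, a=1
  step 8: m=19, q=15, a=3
  step 9: m=26, q=10, a=5
  step 10: m=24, q=25, a=2
  step 11: m=26, q=6, a=9
  step 12: m=28, q=7, a=8
  step 13: m=28, q=6, a=9
  step 14: m=26, q=25, a=2
  step 15: m=24, q=10, a=5
  step 16: m=26, q=15, a=3
  step 17: m=19, q=31, a=1
  step 18: m=12, q=22, a=1
  step 19: m=10, q=33, a=1
  step 20: m=23, q=9, a=5
  step 21: m=22, q=38, a=1
  step 22: m=16, q=15, a=2
  step 23: m=14, q=42, a=1
  step 24: m=28, q=1, a=56
a_24 = 2*a_0 = 56, so the period closes here.
sqrt(826) = [28; 1, 2, 1, 5, 1, 1, 1, 3, 5, 2, 9, 8, 9, 2, 5, 3, 1, 1, 1, 5, 1, 2, 1, 56]
Period length = 24

24


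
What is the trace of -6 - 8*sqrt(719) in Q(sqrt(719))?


Tr(a + b*sqrt(d)) = (a + b*sqrt(d)) + (a - b*sqrt(d)) = 2a
= 2 * (-6)
= -12

-12


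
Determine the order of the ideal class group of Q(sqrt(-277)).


K = Q(sqrt(-277)). d mod 4 = 3, so D = disc(K) = 4d = -1108
h(K) equals the number of primitive reduced positive-definite forms (a, b, c) = a*x^2 + b*x*y + c*y^2 with b^2 - 4ac = D,
where reduced means |b| <= a <= c, with b >= 0 whenever |b| = a or a = c, and primitive means gcd(a, b, c) = 1.
Reduced forces 3a^2 <= |D| = 1108, so 1 <= a <= 19; b must have the parity of D, and c = (b^2 - D)/(4a) must be an integer >= a.
Enumerate a = 1..19, b in [-a, a]:
  a=1: (1, 0, 277)  [1]
  a=2: (2, 2, 139)  [1]
  a=3..10: none
  a=11: (11, -6, 26), (11, 6, 26)  [2]
  a=12: none
  a=13: (13, -6, 22), (13, 6, 22)  [2]
  a=14..19: none
Total reduced forms: 1 + 1 + 2 + 2 = 6
h = 6

6


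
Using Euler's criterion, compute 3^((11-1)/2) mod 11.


p = 11 is prime and the exponent is (p-1)/2 = 5, so by Euler's criterion 3^5 = (3/11) = +1 or -1 mod 11.
Compute by square-and-multiply:
  5 = 4 + 1 (binary 101)
  Repeated squaring mod 11: 3^1 = 3, 3^2 = 9, 3^4 = 4
  3^5 = 3^4 * 3^1 = 4 * 3 mod 11
    4 * 3 = 12 = 1 mod 11
  3^5 = 1 mod 11
Result 1: 3 is a quadratic residue mod 11.
3^5 mod 11 = 1

1


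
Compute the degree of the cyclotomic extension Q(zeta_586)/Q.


The degree equals Euler's totient phi(586).
586 = 2 * 293
phi(586) = 292

292


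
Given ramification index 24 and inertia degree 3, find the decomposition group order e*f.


|D_P| = e * f
= 24 * 3
= 72

72


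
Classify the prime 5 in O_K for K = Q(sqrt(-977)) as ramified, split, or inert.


K = Q(sqrt(-977)). Since d mod 4 = 3, disc(K) = -3908.
Check p | disc: -3908 mod 5 = 2.
p does not divide disc. Compute Legendre symbol (d/p):
3^((5-1)/2) mod 5 = -1
(d/p) = -1, so p is inert: (p) stays prime with e=1, f=2, g=1.
Therefore p is inert.

inert


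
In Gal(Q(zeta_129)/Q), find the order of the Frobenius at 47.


The Frobenius at p in Gal(Q(zeta_n)/Q) = (Z/nZ)* is the class of p, so its order is ord_129(47), the smallest k >= 1 with 47^k = 1 mod 129.
n = 129 = 3 * 43, phi(129) = 84; the order divides phi(n).
Divisors of 84: 1, 2, 3, 4, 6, 7, 12, 14, 21, 28, 42, 84
Repeated squaring mod 129: 47^1 = 47, 47^2 = 16, 47^4 = 127, 47^8 = 4, 47^16 = 16, 47^32 = 127, 47^64 = 4
Test divisors in increasing order:
  k=1: 47^1 = 47 mod 129
  k=2: 47^2 = 16 mod 129
  k=3: 47^3 = 16 * 47 = 107 mod 129
  k=4: 47^4 = 127 mod 129
  k=6: 47^6 = 127 * 16 = 97 mod 129
  k=7: 47^7 = 127 * 16 * 47 = 44 mod 129
  k=12: 47^12 = 4 * 127 = 121 mod 129
  k=14: 47^14 = 4 * 127 * 16 = 1 mod 129  <- first divisor giving 1
Order = 14

14


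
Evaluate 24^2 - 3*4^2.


x^2 - d*y^2
= 24^2 - 3*4^2
= 576 - 48
= 528

528


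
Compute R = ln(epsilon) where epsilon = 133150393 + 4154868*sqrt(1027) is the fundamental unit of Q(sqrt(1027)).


epsilon = 133150393 + 4154868*sqrt(1027)
= 2.6630e+08
R = ln(2.6630e+08)
= 19.4001

19.4001


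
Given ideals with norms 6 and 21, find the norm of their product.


N(IJ) = N(I) * N(J)
= 6 * 21
= 126

126


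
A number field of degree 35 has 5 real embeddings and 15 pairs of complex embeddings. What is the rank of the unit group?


By Dirichlet's unit theorem:
rank = r1 + r2 - 1
= 5 + 15 - 1
= 19

19


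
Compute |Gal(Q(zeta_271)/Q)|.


|Gal(Q(zeta_271)/Q)| = phi(271)
= 270

270


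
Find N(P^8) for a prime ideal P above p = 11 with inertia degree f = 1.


N(P^a) = p^(a*f)
= 11^(8*1)
= 11^8
= 214358881

214358881


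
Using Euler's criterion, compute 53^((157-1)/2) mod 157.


p = 157 is prime and the exponent is (p-1)/2 = 78, so by Euler's criterion 53^78 = (53/157) = +1 or -1 mod 157.
Compute by square-and-multiply:
  78 = 64 + 8 + 4 + 2 (binary 1001110)
  Repeated squaring mod 157: 53^1 = 53, 53^2 = 140, 53^4 = 132, 53^8 = 154, 53^16 = 9, 53^32 = 81, 53^64 = 124
  53^78 = 53^64 * 53^8 * 53^4 * 53^2 = 124 * 154 * 132 * 140 mod 157
    124 * 154 = 19096 = 99 mod 157
    99 * 132 = 13068 = 37 mod 157
    37 * 140 = 5180 = 156 mod 157
  53^78 = 156 mod 157
Result 156 = p - 1 = -1 mod 157: 53 is a quadratic non-residue mod 157. As a residue in [0, p-1] the value is 156.
53^78 mod 157 = 156

156


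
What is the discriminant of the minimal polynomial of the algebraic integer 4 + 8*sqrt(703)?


The element 4 + 8*sqrt(703) has minimal polynomial:
x^2 - 8*x - 44976
Discriminant = (-8)^2 - 4*(-44976)
= 64 + 179904
= 179968

179968


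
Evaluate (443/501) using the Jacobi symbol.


Compute (443/501) via quadratic reciprocity:
  reciprocity: (443/501) -> +(501/443)
  reduce: (58/443)
  pull out 2: (2/443) = -1  (since 443 mod 8 = 3)
  reciprocity: (29/443) -> +(443/29)
  reduce: (8/29)
  pull out 2: (2/29) = -1  (since 29 mod 8 = 5)
  pull out 2: (2/29) = -1  (since 29 mod 8 = 5)
  pull out 2: (2/29) = -1  (since 29 mod 8 = 5)
  (1/29) = 1
Product of signs = 1

1


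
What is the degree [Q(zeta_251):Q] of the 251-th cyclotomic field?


The degree equals Euler's totient phi(251).
251 = 251
phi(251) = 250

250


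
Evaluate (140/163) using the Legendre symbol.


p = 163 is prime, so compute (140/163) with the reciprocity algorithm (Jacobi-symbol steps: pull out 2s via (2/n), flip via reciprocity, reduce):
  pull out 2: (2/163) = -1  (since 163 mod 8 = 3)
  pull out 2: (2/163) = -1  (since 163 mod 8 = 3)
  reciprocity: (35/163) -> -(163/35)
  reduce: (23/35)
  reciprocity: (23/35) -> -(35/23)
  reduce: (12/23)
  pull out 2: (2/23) = +1  (since 23 mod 8 = 7)
  pull out 2: (2/23) = +1  (since 23 mod 8 = 7)
  reciprocity: (3/23) -> -(23/3)
  reduce: (2/3)
  pull out 2: (2/3) = -1  (since 3 mod 8 = 3)
  (1/3) = 1
Product of signs = 1
(140/163) = 1

1


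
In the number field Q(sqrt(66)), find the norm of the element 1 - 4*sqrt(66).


N(a + b*sqrt(d)) = a^2 - d*b^2
= (1)^2 - (66)*(-4)^2
= 1 - 1056
= -1055

-1055


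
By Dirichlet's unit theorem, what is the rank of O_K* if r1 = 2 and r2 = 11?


By Dirichlet's unit theorem:
rank = r1 + r2 - 1
= 2 + 11 - 1
= 12

12


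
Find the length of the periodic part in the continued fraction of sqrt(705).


Run the CF algorithm for sqrt(705).
a_0 = floor(sqrt(705)) = 26; set m_0=0, q_0=1.
Recurrence: m' = q*a - m,  q' = (d - m'^2)/q,  a' = floor((a_0 + m')/q').
  step 1: m=26, q=29, a=1
  step 2: m=3, q=24, a=1
  step 3: m=21, q=11, a=4
  step 4: m=23, q=16, a=3
  step 5: m=25, q=5, a=10
  step 6: m=25, q=16, a=3
  step 7: m=23, q=11, a=4
  step 8: m=21, q=24, a=1
  step 9: m=3, q=29, a=1
  step 10: m=26, q=1, a=52
a_10 = 2*a_0 = 52, so the period closes here.
sqrt(705) = [26; 1, 1, 4, 3, 10, 3, 4, 1, 1, 52]
Period length = 10

10


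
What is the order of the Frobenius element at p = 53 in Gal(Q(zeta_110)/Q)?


The Frobenius at p in Gal(Q(zeta_n)/Q) = (Z/nZ)* is the class of p, so its order is ord_110(53), the smallest k >= 1 with 53^k = 1 mod 110.
n = 110 = 2 * 5 * 11, phi(110) = 40; the order divides phi(n).
Divisors of 40: 1, 2, 4, 5, 8, 10, 20, 40
Repeated squaring mod 110: 53^1 = 53, 53^2 = 59, 53^4 = 71, 53^8 = 91, 53^16 = 31, 53^32 = 81
Test divisors in increasing order:
  k=1: 53^1 = 53 mod 110
  k=2: 53^2 = 59 mod 110
  k=4: 53^4 = 71 mod 110
  k=5: 53^5 = 71 * 53 = 23 mod 110
  k=8: 53^8 = 91 mod 110
  k=10: 53^10 = 91 * 59 = 89 mod 110
  k=20: 53^20 = 31 * 71 = 1 mod 110  <- first divisor giving 1
Order = 20

20


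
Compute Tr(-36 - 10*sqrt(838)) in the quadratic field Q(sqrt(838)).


Tr(a + b*sqrt(d)) = (a + b*sqrt(d)) + (a - b*sqrt(d)) = 2a
= 2 * (-36)
= -72

-72


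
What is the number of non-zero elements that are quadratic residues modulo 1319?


For prime p, the number of non-zero quadratic residues is (p-1)/2.
= (1319-1)/2
= 659

659


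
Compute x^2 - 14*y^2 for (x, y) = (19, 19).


x^2 - d*y^2
= 19^2 - 14*19^2
= 361 - 5054
= -4693

-4693


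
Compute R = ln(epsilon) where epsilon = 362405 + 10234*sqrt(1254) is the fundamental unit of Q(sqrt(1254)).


epsilon = 362405 + 10234*sqrt(1254)
= 724810.0000
R = ln(724810.0000)
= 13.4937

13.4937


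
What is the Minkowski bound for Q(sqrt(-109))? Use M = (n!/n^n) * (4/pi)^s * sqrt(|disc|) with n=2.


d = -109, d mod 4 = 3, so disc(K) = 4d = -436; |disc(K)| = 436
Imaginary quadratic field, so n = 2, s = r2 = 1, r1 = 0
M = (n!/n^n) * (4/pi)^s * sqrt(|disc(K)|) = (2!/2^2) * (4/pi)^1 * sqrt(436)
= 0.5 * 1.273240 * 20.880613
= 13.2930

13.2930


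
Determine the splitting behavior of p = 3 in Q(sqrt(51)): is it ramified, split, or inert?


K = Q(sqrt(51)). Since d mod 4 = 3, disc(K) = 204.
Check p | disc: 204 mod 3 = 0.
p divides disc, so p ramifies: (p) = P^2 with e=2, f=1, g=1.
Therefore p is ramified.

ramified


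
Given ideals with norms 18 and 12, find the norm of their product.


N(IJ) = N(I) * N(J)
= 18 * 12
= 216

216


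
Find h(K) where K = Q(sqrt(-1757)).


K = Q(sqrt(-1757)). d mod 4 = 3, so D = disc(K) = 4d = -7028
h(K) equals the number of primitive reduced positive-definite forms (a, b, c) = a*x^2 + b*x*y + c*y^2 with b^2 - 4ac = D,
where reduced means |b| <= a <= c, with b >= 0 whenever |b| = a or a = c, and primitive means gcd(a, b, c) = 1.
Reduced forces 3a^2 <= |D| = 7028, so 1 <= a <= 48; b must have the parity of D, and c = (b^2 - D)/(4a) must be an integer >= a.
Enumerate a = 1..48, b in [-a, a]:
  a=1: (1, 0, 1757)  [1]
  a=2: (2, 2, 879)  [1]
  a=3: (3, -2, 586), (3, 2, 586)  [2]
  a=4..5: none
  a=6: (6, -2, 293), (6, 2, 293)  [2]
  a=7: (7, 0, 251)  [1]
  a=8: none
  a=9: (9, -8, 197), (9, 8, 197)  [2]
  a=10: none
  a=11: (11, -10, 162), (11, 10, 162)  [2]
  a=12..13: none
  a=14: (14, 14, 129)  [1]
  a=15..17: none
  a=18: (18, -10, 99), (18, 10, 99)  [2]
  a=19..20: none
  a=21: (21, -14, 86), (21, 14, 86)  [2]
  a=22: (22, -10, 81), (22, 10, 81)  [2]
  a=23..26: none
  a=27: (27, -10, 66), (27, 10, 66)  [2]
  a=28..30: none
  a=31: (31, -28, 63), (31, 28, 63)  [2]
  a=32: none
  a=33: (33, -32, 61), (33, -10, 54), (33, 10, 54), (33, 32, 61)  [4]
  a=34..41: none
  a=42: (42, -14, 43), (42, 14, 43)  [2]
  a=43..48: none
Total reduced forms: 1 + 1 + 2 + 2 + 1 + 2 + 2 + 1 + 2 + 2 + 2 + 2 + 2 + 4 + 2 = 28
h = 28

28


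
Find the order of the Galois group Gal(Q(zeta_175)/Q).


|Gal(Q(zeta_175)/Q)| = phi(175)
= 120

120


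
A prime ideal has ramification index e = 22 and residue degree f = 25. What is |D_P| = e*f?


|D_P| = e * f
= 22 * 25
= 550

550


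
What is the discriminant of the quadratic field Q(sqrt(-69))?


For K = Q(sqrt(d)) with d squarefree: disc(K) = d if d = 1 mod 4, and disc(K) = 4d if d = 2 or 3 mod 4.
Here d = -69, and d mod 4 = 3.
d = 3 mod 4, not 1 (O_K = Z[sqrt(d)]), so disc(K) = 4d = 4 * (-69) = -276

-276


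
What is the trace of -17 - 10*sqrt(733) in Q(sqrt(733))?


Tr(a + b*sqrt(d)) = (a + b*sqrt(d)) + (a - b*sqrt(d)) = 2a
= 2 * (-17)
= -34

-34


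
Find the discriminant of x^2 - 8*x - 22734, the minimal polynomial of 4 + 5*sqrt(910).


The element 4 + 5*sqrt(910) has minimal polynomial:
x^2 - 8*x - 22734
Discriminant = (-8)^2 - 4*(-22734)
= 64 + 90936
= 91000

91000


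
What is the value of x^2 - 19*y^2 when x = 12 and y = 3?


x^2 - d*y^2
= 12^2 - 19*3^2
= 144 - 171
= -27

-27


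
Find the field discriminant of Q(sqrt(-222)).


For K = Q(sqrt(d)) with d squarefree: disc(K) = d if d = 1 mod 4, and disc(K) = 4d if d = 2 or 3 mod 4.
Here d = -222, and d mod 4 = 2.
d = 2 mod 4, not 1 (O_K = Z[sqrt(d)]), so disc(K) = 4d = 4 * (-222) = -888

-888


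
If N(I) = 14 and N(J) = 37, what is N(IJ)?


N(IJ) = N(I) * N(J)
= 14 * 37
= 518

518


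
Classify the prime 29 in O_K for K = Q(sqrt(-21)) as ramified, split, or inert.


K = Q(sqrt(-21)). Since d mod 4 = 3, disc(K) = -84.
Check p | disc: -84 mod 29 = 3.
p does not divide disc. Compute Legendre symbol (d/p):
8^((29-1)/2) mod 29 = -1
(d/p) = -1, so p is inert: (p) stays prime with e=1, f=2, g=1.
Therefore p is inert.

inert


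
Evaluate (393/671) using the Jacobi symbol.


Compute (393/671) via quadratic reciprocity:
  reciprocity: (393/671) -> +(671/393)
  reduce: (278/393)
  pull out 2: (2/393) = +1  (since 393 mod 8 = 1)
  reciprocity: (139/393) -> +(393/139)
  reduce: (115/139)
  reciprocity: (115/139) -> -(139/115)
  reduce: (24/115)
  pull out 2: (2/115) = -1  (since 115 mod 8 = 3)
  pull out 2: (2/115) = -1  (since 115 mod 8 = 3)
  pull out 2: (2/115) = -1  (since 115 mod 8 = 3)
  reciprocity: (3/115) -> -(115/3)
  reduce: (1/3)
  (1/3) = 1
Product of signs = -1

-1


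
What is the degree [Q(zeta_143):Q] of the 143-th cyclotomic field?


The degree equals Euler's totient phi(143).
143 = 11 * 13
phi(143) = 120

120


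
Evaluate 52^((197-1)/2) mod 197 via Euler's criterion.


p = 197 is prime and the exponent is (p-1)/2 = 98, so by Euler's criterion 52^98 = (52/197) = +1 or -1 mod 197.
Compute by square-and-multiply:
  98 = 64 + 32 + 2 (binary 1100010)
  Repeated squaring mod 197: 52^1 = 52, 52^2 = 143, 52^4 = 158, 52^8 = 142, 52^16 = 70, 52^32 = 172, 52^64 = 34
  52^98 = 52^64 * 52^32 * 52^2 = 34 * 172 * 143 mod 197
    34 * 172 = 5848 = 135 mod 197
    135 * 143 = 19305 = 196 mod 197
  52^98 = 196 mod 197
Result 196 = p - 1 = -1 mod 197: 52 is a quadratic non-residue mod 197. As a residue in [0, p-1] the value is 196.
52^98 mod 197 = 196

196


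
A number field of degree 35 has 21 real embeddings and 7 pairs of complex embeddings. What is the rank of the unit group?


By Dirichlet's unit theorem:
rank = r1 + r2 - 1
= 21 + 7 - 1
= 27

27


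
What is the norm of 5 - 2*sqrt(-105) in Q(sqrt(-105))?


N(a + b*sqrt(d)) = a^2 - d*b^2
= (5)^2 - (-105)*(-2)^2
= 25 + 420
= 445

445


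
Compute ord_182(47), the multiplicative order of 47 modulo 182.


We want ord_182(47), the smallest k >= 1 with 47^k = 1 mod 182.
n = 182 = 2 * 7 * 13, phi(182) = 72; the order divides phi(n).
Divisors of 72: 1, 2, 3, 4, 6, 8, 9, 12, 18, 24, 36, 72
Repeated squaring mod 182: 47^1 = 47, 47^2 = 25, 47^4 = 79, 47^8 = 53, 47^16 = 79, 47^32 = 53, 47^64 = 79
Test divisors in increasing order:
  k=1: 47^1 = 47 mod 182
  k=2: 47^2 = 25 mod 182
  k=3: 47^3 = 25 * 47 = 83 mod 182
  k=4: 47^4 = 79 mod 182
  k=6: 47^6 = 79 * 25 = 155 mod 182
  k=8: 47^8 = 53 mod 182
  k=9: 47^9 = 53 * 47 = 125 mod 182
  k=12: 47^12 = 53 * 79 = 1 mod 182  <- first divisor giving 1
Order = 12

12


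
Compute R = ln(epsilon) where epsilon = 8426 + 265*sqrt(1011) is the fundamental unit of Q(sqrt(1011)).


epsilon = 8426 + 265*sqrt(1011)
= 16851.9999
R = ln(16851.9999)
= 9.7322

9.7322


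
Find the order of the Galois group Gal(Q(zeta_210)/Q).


|Gal(Q(zeta_210)/Q)| = phi(210)
= 48

48


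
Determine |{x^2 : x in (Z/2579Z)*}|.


For prime p, the number of non-zero quadratic residues is (p-1)/2.
= (2579-1)/2
= 1289

1289


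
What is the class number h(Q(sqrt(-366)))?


K = Q(sqrt(-366)). d mod 4 = 2, so D = disc(K) = 4d = -1464
h(K) equals the number of primitive reduced positive-definite forms (a, b, c) = a*x^2 + b*x*y + c*y^2 with b^2 - 4ac = D,
where reduced means |b| <= a <= c, with b >= 0 whenever |b| = a or a = c, and primitive means gcd(a, b, c) = 1.
Reduced forces 3a^2 <= |D| = 1464, so 1 <= a <= 22; b must have the parity of D, and c = (b^2 - D)/(4a) must be an integer >= a.
Enumerate a = 1..22, b in [-a, a]:
  a=1: (1, 0, 366)  [1]
  a=2: (2, 0, 183)  [1]
  a=3: (3, 0, 122)  [1]
  a=4: none
  a=5: (5, -4, 74), (5, 4, 74)  [2]
  a=6: (6, 0, 61)  [1]
  a=7..9: none
  a=10: (10, -4, 37), (10, 4, 37)  [2]
  a=11..14: none
  a=15: (15, -6, 25), (15, 6, 25)  [2]
  a=16: none
  a=17: (17, -10, 23), (17, 10, 23)  [2]
  a=18..22: none
Total reduced forms: 1 + 1 + 1 + 2 + 1 + 2 + 2 + 2 = 12
h = 12

12


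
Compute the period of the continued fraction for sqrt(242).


Run the CF algorithm for sqrt(242).
a_0 = floor(sqrt(242)) = 15; set m_0=0, q_0=1.
Recurrence: m' = q*a - m,  q' = (d - m'^2)/q,  a' = floor((a_0 + m')/q').
  step 1: m=15, q=17, a=1
  step 2: m=2, q=14, a=1
  step 3: m=12, q=7, a=3
  step 4: m=9, q=23, a=1
  step 5: m=14, q=2, a=14
  step 6: m=14, q=23, a=1
  step 7: m=9, q=7, a=3
  step 8: m=12, q=14, a=1
  step 9: m=2, q=17, a=1
  step 10: m=15, q=1, a=30
a_10 = 2*a_0 = 30, so the period closes here.
sqrt(242) = [15; 1, 1, 3, 1, 14, 1, 3, 1, 1, 30]
Period length = 10

10


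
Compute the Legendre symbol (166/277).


p = 277 is prime, so compute (166/277) with the reciprocity algorithm (Jacobi-symbol steps: pull out 2s via (2/n), flip via reciprocity, reduce):
  pull out 2: (2/277) = -1  (since 277 mod 8 = 5)
  reciprocity: (83/277) -> +(277/83)
  reduce: (28/83)
  pull out 2: (2/83) = -1  (since 83 mod 8 = 3)
  pull out 2: (2/83) = -1  (since 83 mod 8 = 3)
  reciprocity: (7/83) -> -(83/7)
  reduce: (6/7)
  pull out 2: (2/7) = +1  (since 7 mod 8 = 7)
  reciprocity: (3/7) -> -(7/3)
  reduce: (1/3)
  (1/3) = 1
Product of signs = -1
(166/277) = -1

-1


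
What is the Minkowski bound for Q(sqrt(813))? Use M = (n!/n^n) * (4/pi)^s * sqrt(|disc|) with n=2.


d = 813, d mod 4 = 1, so disc(K) = d = 813; |disc(K)| = 813
Real quadratic field, so n = 2, s = r2 = 0, r1 = 2
M = (n!/n^n) * (4/pi)^s * sqrt(|disc(K)|) = (2!/2^2) * (4/pi)^0 * sqrt(813)
= 0.5 * 1.000000 * 28.513155
= 14.2566

14.2566


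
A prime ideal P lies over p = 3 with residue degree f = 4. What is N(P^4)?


N(P^a) = p^(a*f)
= 3^(4*4)
= 3^16
= 43046721

43046721


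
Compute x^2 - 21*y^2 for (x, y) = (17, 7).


x^2 - d*y^2
= 17^2 - 21*7^2
= 289 - 1029
= -740

-740


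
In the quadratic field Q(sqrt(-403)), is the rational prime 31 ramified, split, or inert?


K = Q(sqrt(-403)). Since d mod 4 = 1, disc(K) = -403.
Check p | disc: -403 mod 31 = 0.
p divides disc, so p ramifies: (p) = P^2 with e=2, f=1, g=1.
Therefore p is ramified.

ramified


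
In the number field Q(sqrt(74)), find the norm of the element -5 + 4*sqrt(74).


N(a + b*sqrt(d)) = a^2 - d*b^2
= (-5)^2 - (74)*(4)^2
= 25 - 1184
= -1159

-1159


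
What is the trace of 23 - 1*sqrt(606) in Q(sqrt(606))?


Tr(a + b*sqrt(d)) = (a + b*sqrt(d)) + (a - b*sqrt(d)) = 2a
= 2 * (23)
= 46

46


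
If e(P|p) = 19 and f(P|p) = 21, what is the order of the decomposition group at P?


|D_P| = e * f
= 19 * 21
= 399

399


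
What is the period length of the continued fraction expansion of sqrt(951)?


Run the CF algorithm for sqrt(951).
a_0 = floor(sqrt(951)) = 30; set m_0=0, q_0=1.
Recurrence: m' = q*a - m,  q' = (d - m'^2)/q,  a' = floor((a_0 + m')/q').
  step 1: m=30, q=51, a=1
  step 2: m=21, q=10, a=5
  step 3: m=29, q=11, a=5
  step 4: m=26, q=25, a=2
  step 5: m=24, q=15, a=3
  step 6: m=21, q=34, a=1
  step 7: m=13, q=23, a=1
  step 8: m=10, q=37, a=1
  step 9: m=27, q=6, a=9
  step 10: m=27, q=37, a=1
  step 11: m=10, q=23, a=1
  step 12: m=13, q=34, a=1
  step 13: m=21, q=15, a=3
  step 14: m=24, q=25, a=2
  step 15: m=26, q=11, a=5
  step 16: m=29, q=10, a=5
  step 17: m=21, q=51, a=1
  step 18: m=30, q=1, a=60
a_18 = 2*a_0 = 60, so the period closes here.
sqrt(951) = [30; 1, 5, 5, 2, 3, 1, 1, 1, 9, 1, 1, 1, 3, 2, 5, 5, 1, 60]
Period length = 18

18


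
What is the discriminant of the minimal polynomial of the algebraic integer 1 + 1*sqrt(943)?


The element 1 + 1*sqrt(943) has minimal polynomial:
x^2 - 2*x - 942
Discriminant = (-2)^2 - 4*(-942)
= 4 + 3768
= 3772

3772


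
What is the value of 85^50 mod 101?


p = 101 is prime and the exponent is (p-1)/2 = 50, so by Euler's criterion 85^50 = (85/101) = +1 or -1 mod 101.
Compute by square-and-multiply:
  50 = 32 + 16 + 2 (binary 110010)
  Repeated squaring mod 101: 85^1 = 85, 85^2 = 54, 85^4 = 88, 85^8 = 68, 85^16 = 79, 85^32 = 80
  85^50 = 85^32 * 85^16 * 85^2 = 80 * 79 * 54 mod 101
    80 * 79 = 6320 = 58 mod 101
    58 * 54 = 3132 = 1 mod 101
  85^50 = 1 mod 101
Result 1: 85 is a quadratic residue mod 101.
85^50 mod 101 = 1

1


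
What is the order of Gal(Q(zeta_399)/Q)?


|Gal(Q(zeta_399)/Q)| = phi(399)
= 216

216


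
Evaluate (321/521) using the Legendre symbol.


p = 521 is prime, so compute (321/521) with the reciprocity algorithm (Jacobi-symbol steps: pull out 2s via (2/n), flip via reciprocity, reduce):
  reciprocity: (321/521) -> +(521/321)
  reduce: (200/321)
  pull out 2: (2/321) = +1  (since 321 mod 8 = 1)
  pull out 2: (2/321) = +1  (since 321 mod 8 = 1)
  pull out 2: (2/321) = +1  (since 321 mod 8 = 1)
  reciprocity: (25/321) -> +(321/25)
  reduce: (21/25)
  reciprocity: (21/25) -> +(25/21)
  reduce: (4/21)
  pull out 2: (2/21) = -1  (since 21 mod 8 = 5)
  pull out 2: (2/21) = -1  (since 21 mod 8 = 5)
  (1/21) = 1
Product of signs = 1
(321/521) = 1

1


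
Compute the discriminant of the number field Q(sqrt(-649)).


For K = Q(sqrt(d)) with d squarefree: disc(K) = d if d = 1 mod 4, and disc(K) = 4d if d = 2 or 3 mod 4.
Here d = -649, and d mod 4 = 3.
d = 3 mod 4, not 1 (O_K = Z[sqrt(d)]), so disc(K) = 4d = 4 * (-649) = -2596

-2596


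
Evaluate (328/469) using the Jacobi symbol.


Compute (328/469) via quadratic reciprocity:
  pull out 2: (2/469) = -1  (since 469 mod 8 = 5)
  pull out 2: (2/469) = -1  (since 469 mod 8 = 5)
  pull out 2: (2/469) = -1  (since 469 mod 8 = 5)
  reciprocity: (41/469) -> +(469/41)
  reduce: (18/41)
  pull out 2: (2/41) = +1  (since 41 mod 8 = 1)
  reciprocity: (9/41) -> +(41/9)
  reduce: (5/9)
  reciprocity: (5/9) -> +(9/5)
  reduce: (4/5)
  pull out 2: (2/5) = -1  (since 5 mod 8 = 5)
  pull out 2: (2/5) = -1  (since 5 mod 8 = 5)
  (1/5) = 1
Product of signs = -1

-1


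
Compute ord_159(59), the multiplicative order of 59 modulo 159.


We want ord_159(59), the smallest k >= 1 with 59^k = 1 mod 159.
n = 159 = 3 * 53, phi(159) = 104; the order divides phi(n).
Divisors of 104: 1, 2, 4, 8, 13, 26, 52, 104
Repeated squaring mod 159: 59^1 = 59, 59^2 = 142, 59^4 = 130, 59^8 = 46, 59^16 = 49, 59^32 = 16, 59^64 = 97
Test divisors in increasing order:
  k=1: 59^1 = 59 mod 159
  k=2: 59^2 = 142 mod 159
  k=4: 59^4 = 130 mod 159
  k=8: 59^8 = 46 mod 159
  k=13: 59^13 = 46 * 130 * 59 = 158 mod 159
  k=26: 59^26 = 49 * 46 * 142 = 1 mod 159  <- first divisor giving 1
Order = 26

26


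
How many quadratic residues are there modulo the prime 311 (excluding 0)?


For prime p, the number of non-zero quadratic residues is (p-1)/2.
= (311-1)/2
= 155

155


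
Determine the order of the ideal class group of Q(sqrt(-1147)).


K = Q(sqrt(-1147)). d mod 4 = 1, so D = disc(K) = d = -1147
h(K) equals the number of primitive reduced positive-definite forms (a, b, c) = a*x^2 + b*x*y + c*y^2 with b^2 - 4ac = D,
where reduced means |b| <= a <= c, with b >= 0 whenever |b| = a or a = c, and primitive means gcd(a, b, c) = 1.
Reduced forces 3a^2 <= |D| = 1147, so 1 <= a <= 19; b must have the parity of D, and c = (b^2 - D)/(4a) must be an integer >= a.
Enumerate a = 1..19, b in [-a, a]:
  a=1: (1, 1, 287)  [1]
  a=2..6: none
  a=7: (7, -1, 41), (7, 1, 41)  [2]
  a=8..12: none
  a=13: (13, -7, 23), (13, 7, 23)  [2]
  a=14..16: none
  a=17: (17, 3, 17)  [1]
  a=18..19: none
Total reduced forms: 1 + 2 + 2 + 1 = 6
h = 6

6


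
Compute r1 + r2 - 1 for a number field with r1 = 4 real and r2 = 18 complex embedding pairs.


By Dirichlet's unit theorem:
rank = r1 + r2 - 1
= 4 + 18 - 1
= 21

21


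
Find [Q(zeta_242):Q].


The degree equals Euler's totient phi(242).
242 = 2 * 11^2
phi(242) = 110

110
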